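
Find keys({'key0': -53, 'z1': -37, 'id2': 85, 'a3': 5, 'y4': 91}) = ['key0', 'z1', 'id2', 'a3', 'y4']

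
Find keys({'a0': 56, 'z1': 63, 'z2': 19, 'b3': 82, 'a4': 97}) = ['a0', 'z1', 'z2', 'b3', 'a4']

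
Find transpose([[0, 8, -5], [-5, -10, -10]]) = [[0, -5], [8, -10], [-5, -10]]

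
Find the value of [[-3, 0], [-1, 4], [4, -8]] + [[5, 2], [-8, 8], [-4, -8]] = [[2, 2], [-9, 12], [0, -16]]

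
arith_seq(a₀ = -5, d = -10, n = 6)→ a_0 = -5 + 0*-10 = -5
a_1 = -5 + 1*-10 = -15
a_2 = -5 + 2*-10 = -25
...
= [-5, -15, -25, -35, -45, -55]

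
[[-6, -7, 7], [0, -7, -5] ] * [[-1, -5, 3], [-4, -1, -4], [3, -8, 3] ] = [[55, -19, 31], [13, 47, 13]]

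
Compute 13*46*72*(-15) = -645840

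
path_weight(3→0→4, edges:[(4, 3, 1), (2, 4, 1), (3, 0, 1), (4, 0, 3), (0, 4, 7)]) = w(3→0)=1 + w(0→4)=7
= 8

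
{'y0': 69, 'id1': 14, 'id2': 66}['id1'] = 14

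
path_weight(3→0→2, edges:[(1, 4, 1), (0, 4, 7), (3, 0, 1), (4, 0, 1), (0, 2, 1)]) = w(3→0)=1 + w(0→2)=1
= 2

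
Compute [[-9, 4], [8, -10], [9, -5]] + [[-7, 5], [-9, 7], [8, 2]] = [[-16, 9], [-1, -3], [17, -3]]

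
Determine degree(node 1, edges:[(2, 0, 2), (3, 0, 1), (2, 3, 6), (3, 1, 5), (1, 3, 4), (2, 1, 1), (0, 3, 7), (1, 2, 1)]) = 4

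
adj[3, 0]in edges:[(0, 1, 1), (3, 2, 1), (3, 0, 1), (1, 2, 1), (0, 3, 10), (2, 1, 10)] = 1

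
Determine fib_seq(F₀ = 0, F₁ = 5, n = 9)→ [0, 5, 5, 10, 15, 25, 40, 65, 105]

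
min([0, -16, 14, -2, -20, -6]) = -20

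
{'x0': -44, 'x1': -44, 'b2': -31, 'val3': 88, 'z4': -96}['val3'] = 88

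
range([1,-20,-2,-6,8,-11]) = 28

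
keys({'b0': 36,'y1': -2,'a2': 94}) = ['b0', 'y1', 'a2']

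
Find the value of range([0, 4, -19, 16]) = 35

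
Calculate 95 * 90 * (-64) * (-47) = 25718400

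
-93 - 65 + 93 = -65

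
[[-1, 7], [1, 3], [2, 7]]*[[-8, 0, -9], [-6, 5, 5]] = C[0][0] = (-1)*(-8) + (7)*(-6) = -34
C[0][1] = (-1)*(0) + (7)*(5) = 35
C[0][2] = (-1)*(-9) + (7)*(5) = 44
C[1][0] = (1)*(-8) + (3)*(-6) = -26
C[1][1] = (1)*(0) + (3)*(5) = 15
C[1][2] = (1)*(-9) + (3)*(5) = 6
... (3 more cells)
= [[-34, 35, 44], [-26, 15, 6], [-58, 35, 17]]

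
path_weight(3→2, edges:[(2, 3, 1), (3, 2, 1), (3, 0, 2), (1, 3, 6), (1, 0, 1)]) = 1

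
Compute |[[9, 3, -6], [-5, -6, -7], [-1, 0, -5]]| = (1)*(9)*det([[-6, -7], [0, -5]]) + (-1)*(3)*det([[-5, -7], [-1, -5]]) + (1)*(-6)*det([[-5, -6], [-1, 0]])
= 270 + -54 + 36
= 252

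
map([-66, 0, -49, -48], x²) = [4356, 0, 2401, 2304]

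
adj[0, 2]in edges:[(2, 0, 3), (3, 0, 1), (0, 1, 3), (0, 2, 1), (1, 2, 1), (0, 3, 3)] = 1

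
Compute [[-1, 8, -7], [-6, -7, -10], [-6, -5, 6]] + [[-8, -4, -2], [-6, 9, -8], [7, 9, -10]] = [[-9, 4, -9], [-12, 2, -18], [1, 4, -4]]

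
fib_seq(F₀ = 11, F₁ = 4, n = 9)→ F_2 = F_1 + F_0 = 15
F_3 = F_2 + F_1 = 19
F_4 = F_3 + F_2 = 34
...
= [11, 4, 15, 19, 34, 53, 87, 140, 227]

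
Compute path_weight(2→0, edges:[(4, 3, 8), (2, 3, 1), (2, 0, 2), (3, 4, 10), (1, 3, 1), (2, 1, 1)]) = w(2→0)=2
= 2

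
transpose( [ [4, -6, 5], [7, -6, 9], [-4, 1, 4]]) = [[4, 7, -4], [-6, -6, 1], [5, 9, 4]]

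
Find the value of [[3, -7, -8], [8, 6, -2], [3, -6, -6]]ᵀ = [[3, 8, 3], [-7, 6, -6], [-8, -2, -6]]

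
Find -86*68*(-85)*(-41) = -20380280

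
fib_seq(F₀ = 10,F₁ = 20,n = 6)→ [10, 20, 30, 50, 80, 130]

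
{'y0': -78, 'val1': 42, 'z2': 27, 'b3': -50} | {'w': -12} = {'y0': -78, 'val1': 42, 'z2': 27, 'b3': -50, 'w': -12}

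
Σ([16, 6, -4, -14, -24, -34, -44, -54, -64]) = -216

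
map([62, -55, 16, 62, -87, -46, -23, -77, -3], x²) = (62)²=3844, (-55)²=3025, (16)²=256, (62)²=3844, (-87)²=7569, (-46)²=2116, (-23)²=529, (-77)²=5929, (-3)²=9
= [3844, 3025, 256, 3844, 7569, 2116, 529, 5929, 9]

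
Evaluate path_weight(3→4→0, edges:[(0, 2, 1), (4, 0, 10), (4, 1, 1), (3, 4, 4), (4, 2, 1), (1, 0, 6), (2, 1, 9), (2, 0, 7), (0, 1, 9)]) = w(3→4)=4 + w(4→0)=10
= 14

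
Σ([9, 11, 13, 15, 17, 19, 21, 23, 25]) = 9 + 11 + 13 + 15 + 17 + 19 + 21 + 23 + 25
= 153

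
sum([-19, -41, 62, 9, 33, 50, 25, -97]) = (-19) + (-41) + 62 + 9 + 33 + 50 + 25 + (-97)
= 22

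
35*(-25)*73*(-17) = 1085875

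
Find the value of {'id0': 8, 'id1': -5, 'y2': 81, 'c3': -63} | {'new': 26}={'id0': 8, 'id1': -5, 'y2': 81, 'c3': -63, 'new': 26}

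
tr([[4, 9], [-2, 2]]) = 6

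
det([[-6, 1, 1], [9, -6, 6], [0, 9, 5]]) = (1)*(-6)*det([[-6, 6], [9, 5]]) + (-1)*(1)*det([[9, 6], [0, 5]]) + (1)*(1)*det([[9, -6], [0, 9]])
= 504 + -45 + 81
= 540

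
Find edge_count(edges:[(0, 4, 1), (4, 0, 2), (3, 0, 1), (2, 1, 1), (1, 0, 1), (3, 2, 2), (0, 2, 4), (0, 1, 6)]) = 8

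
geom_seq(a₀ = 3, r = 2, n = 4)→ a_0 = 3*2^0 = 3
a_1 = 3*2^1 = 6
a_2 = 3*2^2 = 12
...
= [3, 6, 12, 24]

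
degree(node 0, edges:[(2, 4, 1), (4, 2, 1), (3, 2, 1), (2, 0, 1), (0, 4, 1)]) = 2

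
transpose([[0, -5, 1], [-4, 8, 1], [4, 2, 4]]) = [[0, -4, 4], [-5, 8, 2], [1, 1, 4]]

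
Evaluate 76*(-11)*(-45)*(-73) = -2746260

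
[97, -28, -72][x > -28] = [97]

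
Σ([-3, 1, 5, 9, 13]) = (-3) + 1 + 5 + 9 + 13
= 25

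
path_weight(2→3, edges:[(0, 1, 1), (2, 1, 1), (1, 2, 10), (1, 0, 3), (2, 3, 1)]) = w(2→3)=1
= 1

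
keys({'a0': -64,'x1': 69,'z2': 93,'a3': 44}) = ['a0', 'x1', 'z2', 'a3']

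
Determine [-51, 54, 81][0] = -51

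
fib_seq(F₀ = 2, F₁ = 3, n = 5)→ F_2 = F_1 + F_0 = 5
F_3 = F_2 + F_1 = 8
F_4 = F_3 + F_2 = 13
= [2, 3, 5, 8, 13]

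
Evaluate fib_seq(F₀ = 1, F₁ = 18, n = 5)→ [1, 18, 19, 37, 56]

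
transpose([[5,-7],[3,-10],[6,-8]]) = [[5, 3, 6], [-7, -10, -8]]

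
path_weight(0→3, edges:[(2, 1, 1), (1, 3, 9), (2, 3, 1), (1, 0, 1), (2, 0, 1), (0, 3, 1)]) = 1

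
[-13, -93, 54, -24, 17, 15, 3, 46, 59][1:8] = [-93, 54, -24, 17, 15, 3, 46]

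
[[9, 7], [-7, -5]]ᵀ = [[9, -7], [7, -5]]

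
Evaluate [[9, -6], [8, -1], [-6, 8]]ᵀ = [[9, 8, -6], [-6, -1, 8]]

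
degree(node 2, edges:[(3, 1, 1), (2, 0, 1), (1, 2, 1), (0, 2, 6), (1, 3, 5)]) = incident: (2,0), (1,2), (0,2)
= 3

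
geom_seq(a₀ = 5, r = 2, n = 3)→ a_0 = 5*2^0 = 5
a_1 = 5*2^1 = 10
a_2 = 5*2^2 = 20
= [5, 10, 20]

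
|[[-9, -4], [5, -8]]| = 92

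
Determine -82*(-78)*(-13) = -83148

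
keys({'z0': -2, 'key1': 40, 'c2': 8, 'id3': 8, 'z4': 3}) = ['z0', 'key1', 'c2', 'id3', 'z4']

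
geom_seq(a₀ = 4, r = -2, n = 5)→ a_0 = 4*(-2)^0 = 4
a_1 = 4*(-2)^1 = -8
a_2 = 4*(-2)^2 = 16
...
= [4, -8, 16, -32, 64]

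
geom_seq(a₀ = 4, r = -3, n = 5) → a_0 = 4*(-3)^0 = 4
a_1 = 4*(-3)^1 = -12
a_2 = 4*(-3)^2 = 36
...
= [4, -12, 36, -108, 324]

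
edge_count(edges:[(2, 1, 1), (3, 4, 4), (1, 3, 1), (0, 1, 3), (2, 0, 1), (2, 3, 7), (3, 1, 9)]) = 7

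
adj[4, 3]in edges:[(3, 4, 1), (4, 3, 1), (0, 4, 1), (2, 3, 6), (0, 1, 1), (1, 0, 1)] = 1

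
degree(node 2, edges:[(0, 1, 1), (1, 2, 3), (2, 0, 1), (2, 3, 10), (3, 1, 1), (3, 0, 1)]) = 3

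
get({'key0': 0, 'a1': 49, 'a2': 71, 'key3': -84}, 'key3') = -84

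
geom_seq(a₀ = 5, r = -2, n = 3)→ a_0 = 5*(-2)^0 = 5
a_1 = 5*(-2)^1 = -10
a_2 = 5*(-2)^2 = 20
= [5, -10, 20]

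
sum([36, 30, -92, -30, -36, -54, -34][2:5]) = -158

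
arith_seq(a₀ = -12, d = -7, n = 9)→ a_0 = -12 + 0*-7 = -12
a_1 = -12 + 1*-7 = -19
a_2 = -12 + 2*-7 = -26
...
= [-12, -19, -26, -33, -40, -47, -54, -61, -68]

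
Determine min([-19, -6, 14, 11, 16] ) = -19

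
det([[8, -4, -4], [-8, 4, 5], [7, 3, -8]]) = -52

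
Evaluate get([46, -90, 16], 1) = -90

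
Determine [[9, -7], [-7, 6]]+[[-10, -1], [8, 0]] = [[-1, -8], [1, 6]]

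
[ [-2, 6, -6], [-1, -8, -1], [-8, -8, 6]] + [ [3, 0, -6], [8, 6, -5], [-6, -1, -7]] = [[1, 6, -12], [7, -2, -6], [-14, -9, -1]]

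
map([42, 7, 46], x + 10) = [52, 17, 56]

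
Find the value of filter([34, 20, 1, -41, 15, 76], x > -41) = [34, 20, 1, 15, 76]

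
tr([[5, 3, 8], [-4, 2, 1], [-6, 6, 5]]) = diagonal: 5 + 2 + 5
= 12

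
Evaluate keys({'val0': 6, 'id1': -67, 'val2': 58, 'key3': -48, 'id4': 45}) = ['val0', 'id1', 'val2', 'key3', 'id4']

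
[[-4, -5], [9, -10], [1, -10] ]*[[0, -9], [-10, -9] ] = [[50, 81], [100, 9], [100, 81]]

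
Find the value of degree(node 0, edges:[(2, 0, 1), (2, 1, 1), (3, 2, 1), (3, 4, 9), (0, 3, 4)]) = incident: (2,0), (0,3)
= 2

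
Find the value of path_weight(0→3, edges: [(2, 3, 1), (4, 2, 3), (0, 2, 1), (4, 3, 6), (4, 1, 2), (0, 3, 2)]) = 2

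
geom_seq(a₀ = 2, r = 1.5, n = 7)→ a_0 = 2*1.5^0 = 2.0
a_1 = 2*1.5^1 = 3.0
a_2 = 2*1.5^2 = 4.5
...
= [2.0, 3.0, 4.5, 6.75, 10.125, 15.1875, 22.78125]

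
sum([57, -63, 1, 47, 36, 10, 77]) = 165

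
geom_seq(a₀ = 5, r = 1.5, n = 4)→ [5.0, 7.5, 11.25, 16.875]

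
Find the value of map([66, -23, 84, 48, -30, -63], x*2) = [132, -46, 168, 96, -60, -126]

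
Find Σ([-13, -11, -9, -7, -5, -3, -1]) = -49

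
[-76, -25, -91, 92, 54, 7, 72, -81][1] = -25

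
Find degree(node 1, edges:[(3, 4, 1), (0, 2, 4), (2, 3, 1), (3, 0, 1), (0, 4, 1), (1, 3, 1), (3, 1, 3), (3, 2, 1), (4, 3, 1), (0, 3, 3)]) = incident: (1,3), (3,1)
= 2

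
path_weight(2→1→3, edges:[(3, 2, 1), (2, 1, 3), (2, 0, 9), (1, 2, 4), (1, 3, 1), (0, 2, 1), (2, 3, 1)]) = 4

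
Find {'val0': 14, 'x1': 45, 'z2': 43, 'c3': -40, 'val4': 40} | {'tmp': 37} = {'val0': 14, 'x1': 45, 'z2': 43, 'c3': -40, 'val4': 40, 'tmp': 37}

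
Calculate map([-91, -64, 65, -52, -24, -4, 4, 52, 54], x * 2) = [-182, -128, 130, -104, -48, -8, 8, 104, 108]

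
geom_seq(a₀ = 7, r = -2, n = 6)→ a_0 = 7*(-2)^0 = 7
a_1 = 7*(-2)^1 = -14
a_2 = 7*(-2)^2 = 28
...
= [7, -14, 28, -56, 112, -224]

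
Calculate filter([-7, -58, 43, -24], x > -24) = [-7, 43]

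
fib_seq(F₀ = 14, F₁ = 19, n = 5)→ [14, 19, 33, 52, 85]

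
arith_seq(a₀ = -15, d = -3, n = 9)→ a_0 = -15 + 0*-3 = -15
a_1 = -15 + 1*-3 = -18
a_2 = -15 + 2*-3 = -21
...
= [-15, -18, -21, -24, -27, -30, -33, -36, -39]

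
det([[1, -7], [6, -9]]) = (1)*(-9) - (-7)*(6)
= 33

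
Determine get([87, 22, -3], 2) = -3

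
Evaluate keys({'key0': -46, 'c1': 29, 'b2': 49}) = ['key0', 'c1', 'b2']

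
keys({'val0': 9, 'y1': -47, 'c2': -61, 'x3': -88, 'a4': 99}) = ['val0', 'y1', 'c2', 'x3', 'a4']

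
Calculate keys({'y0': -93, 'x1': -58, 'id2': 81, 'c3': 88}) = ['y0', 'x1', 'id2', 'c3']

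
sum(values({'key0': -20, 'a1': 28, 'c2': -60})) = -52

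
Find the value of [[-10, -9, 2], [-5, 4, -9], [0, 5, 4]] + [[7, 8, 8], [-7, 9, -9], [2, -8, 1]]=[[-3, -1, 10], [-12, 13, -18], [2, -3, 5]]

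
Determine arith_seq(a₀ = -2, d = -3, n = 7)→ [-2, -5, -8, -11, -14, -17, -20]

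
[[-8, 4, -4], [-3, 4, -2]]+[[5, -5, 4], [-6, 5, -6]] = [[-3, -1, 0], [-9, 9, -8]]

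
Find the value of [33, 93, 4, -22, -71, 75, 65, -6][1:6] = [93, 4, -22, -71, 75]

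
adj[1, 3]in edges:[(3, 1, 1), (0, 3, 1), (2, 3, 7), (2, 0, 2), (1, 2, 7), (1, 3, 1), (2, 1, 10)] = 1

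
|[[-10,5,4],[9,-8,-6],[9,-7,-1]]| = (1)*(-10)*det([[-8, -6], [-7, -1]]) + (-1)*(5)*det([[9, -6], [9, -1]]) + (1)*(4)*det([[9, -8], [9, -7]])
= 340 + -225 + 36
= 151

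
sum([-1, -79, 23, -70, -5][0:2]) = -80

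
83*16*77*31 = 3169936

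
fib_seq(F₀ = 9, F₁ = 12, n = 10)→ [9, 12, 21, 33, 54, 87, 141, 228, 369, 597]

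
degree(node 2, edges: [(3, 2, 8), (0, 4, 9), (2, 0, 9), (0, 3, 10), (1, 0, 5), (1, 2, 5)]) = incident: (3,2), (2,0), (1,2)
= 3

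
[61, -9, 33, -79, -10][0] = 61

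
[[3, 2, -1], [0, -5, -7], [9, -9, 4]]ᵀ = [[3, 0, 9], [2, -5, -9], [-1, -7, 4]]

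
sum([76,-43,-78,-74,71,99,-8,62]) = 105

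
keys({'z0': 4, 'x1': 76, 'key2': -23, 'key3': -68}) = ['z0', 'x1', 'key2', 'key3']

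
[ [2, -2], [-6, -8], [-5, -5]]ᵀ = [[2, -6, -5], [-2, -8, -5]]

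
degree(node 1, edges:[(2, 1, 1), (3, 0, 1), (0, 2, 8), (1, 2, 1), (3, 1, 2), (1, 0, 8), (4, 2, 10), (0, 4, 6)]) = 4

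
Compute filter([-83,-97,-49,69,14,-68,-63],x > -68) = [-49, 69, 14, -63]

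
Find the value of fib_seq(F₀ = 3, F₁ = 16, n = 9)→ F_2 = F_1 + F_0 = 19
F_3 = F_2 + F_1 = 35
F_4 = F_3 + F_2 = 54
...
= [3, 16, 19, 35, 54, 89, 143, 232, 375]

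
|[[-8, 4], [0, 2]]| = -16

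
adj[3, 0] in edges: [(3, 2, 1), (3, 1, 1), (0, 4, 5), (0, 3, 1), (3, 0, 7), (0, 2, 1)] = 7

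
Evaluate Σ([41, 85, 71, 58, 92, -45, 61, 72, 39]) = 41 + 85 + 71 + 58 + 92 + (-45) + 61 + 72 + 39
= 474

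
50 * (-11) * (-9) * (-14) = -69300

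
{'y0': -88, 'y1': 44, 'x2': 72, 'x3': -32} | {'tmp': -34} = {'y0': -88, 'y1': 44, 'x2': 72, 'x3': -32, 'tmp': -34}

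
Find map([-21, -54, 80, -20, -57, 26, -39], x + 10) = [-11, -44, 90, -10, -47, 36, -29]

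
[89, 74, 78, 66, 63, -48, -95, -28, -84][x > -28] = keep x where x > -28: 89✓, 74✓, 78✓, 66✓, 63✓, -48✗, -95✗, -28✗, -84✗
= [89, 74, 78, 66, 63]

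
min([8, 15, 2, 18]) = 2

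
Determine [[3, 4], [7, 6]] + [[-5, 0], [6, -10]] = [[-2, 4], [13, -4]]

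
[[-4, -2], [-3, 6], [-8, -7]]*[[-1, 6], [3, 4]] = C[0][0] = (-4)*(-1) + (-2)*(3) = -2
C[0][1] = (-4)*(6) + (-2)*(4) = -32
C[1][0] = (-3)*(-1) + (6)*(3) = 21
C[1][1] = (-3)*(6) + (6)*(4) = 6
C[2][0] = (-8)*(-1) + (-7)*(3) = -13
C[2][1] = (-8)*(6) + (-7)*(4) = -76
= [[-2, -32], [21, 6], [-13, -76]]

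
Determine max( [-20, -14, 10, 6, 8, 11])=11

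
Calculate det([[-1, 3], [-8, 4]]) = 20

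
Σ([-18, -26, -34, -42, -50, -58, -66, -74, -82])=-450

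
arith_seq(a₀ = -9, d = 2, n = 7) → [-9, -7, -5, -3, -1, 1, 3]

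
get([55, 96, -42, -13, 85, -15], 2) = -42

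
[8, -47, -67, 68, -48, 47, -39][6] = -39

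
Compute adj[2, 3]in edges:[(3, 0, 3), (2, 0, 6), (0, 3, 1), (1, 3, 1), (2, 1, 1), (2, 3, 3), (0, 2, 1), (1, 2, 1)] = 3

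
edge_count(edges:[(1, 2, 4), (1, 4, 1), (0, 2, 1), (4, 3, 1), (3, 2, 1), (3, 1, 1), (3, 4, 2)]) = 7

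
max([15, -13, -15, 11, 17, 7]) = 17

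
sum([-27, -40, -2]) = (-27) + (-40) + (-2)
= -69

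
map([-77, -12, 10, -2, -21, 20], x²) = (-77)²=5929, (-12)²=144, (10)²=100, (-2)²=4, (-21)²=441, (20)²=400
= [5929, 144, 100, 4, 441, 400]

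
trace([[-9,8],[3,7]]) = diagonal: (-9) + 7
= -2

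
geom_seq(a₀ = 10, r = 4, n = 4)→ [10, 40, 160, 640]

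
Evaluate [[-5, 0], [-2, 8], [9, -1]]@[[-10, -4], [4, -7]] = [[50, 20], [52, -48], [-94, -29]]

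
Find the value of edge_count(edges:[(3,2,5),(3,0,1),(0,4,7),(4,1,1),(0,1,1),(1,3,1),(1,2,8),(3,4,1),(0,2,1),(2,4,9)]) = 10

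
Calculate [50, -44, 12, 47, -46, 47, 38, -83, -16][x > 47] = [50]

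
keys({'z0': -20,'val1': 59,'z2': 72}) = ['z0', 'val1', 'z2']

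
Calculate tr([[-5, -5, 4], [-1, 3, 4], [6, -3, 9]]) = diagonal: (-5) + 3 + 9
= 7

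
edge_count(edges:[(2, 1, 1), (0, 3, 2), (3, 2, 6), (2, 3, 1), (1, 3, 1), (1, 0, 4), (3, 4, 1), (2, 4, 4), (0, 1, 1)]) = 9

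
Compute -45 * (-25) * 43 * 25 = 1209375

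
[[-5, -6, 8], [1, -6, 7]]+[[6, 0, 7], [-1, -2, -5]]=[[1, -6, 15], [0, -8, 2]]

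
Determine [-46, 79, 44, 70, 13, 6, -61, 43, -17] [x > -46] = [79, 44, 70, 13, 6, 43, -17]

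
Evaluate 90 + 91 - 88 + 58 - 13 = 138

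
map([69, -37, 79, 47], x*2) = [138, -74, 158, 94]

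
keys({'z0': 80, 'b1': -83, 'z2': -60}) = ['z0', 'b1', 'z2']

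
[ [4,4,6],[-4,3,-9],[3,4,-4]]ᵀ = [[4, -4, 3], [4, 3, 4], [6, -9, -4]]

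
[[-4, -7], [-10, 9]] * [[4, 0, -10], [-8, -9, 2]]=[[40, 63, 26], [-112, -81, 118]]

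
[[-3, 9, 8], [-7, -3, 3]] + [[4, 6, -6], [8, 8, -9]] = [[1, 15, 2], [1, 5, -6]]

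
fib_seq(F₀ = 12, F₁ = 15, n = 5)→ F_2 = F_1 + F_0 = 27
F_3 = F_2 + F_1 = 42
F_4 = F_3 + F_2 = 69
= [12, 15, 27, 42, 69]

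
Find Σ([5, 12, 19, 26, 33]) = 5 + 12 + 19 + 26 + 33
= 95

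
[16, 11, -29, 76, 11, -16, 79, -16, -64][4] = 11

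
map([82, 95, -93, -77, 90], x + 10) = 82+10=92, 95+10=105, -93+10=-83, -77+10=-67, 90+10=100
= [92, 105, -83, -67, 100]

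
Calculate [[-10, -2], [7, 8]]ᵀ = [[-10, 7], [-2, 8]]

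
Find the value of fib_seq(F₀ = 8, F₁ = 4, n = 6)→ F_2 = F_1 + F_0 = 12
F_3 = F_2 + F_1 = 16
F_4 = F_3 + F_2 = 28
...
= [8, 4, 12, 16, 28, 44]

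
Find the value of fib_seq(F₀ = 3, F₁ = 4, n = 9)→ F_2 = F_1 + F_0 = 7
F_3 = F_2 + F_1 = 11
F_4 = F_3 + F_2 = 18
...
= [3, 4, 7, 11, 18, 29, 47, 76, 123]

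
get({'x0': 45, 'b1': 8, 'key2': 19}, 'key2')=19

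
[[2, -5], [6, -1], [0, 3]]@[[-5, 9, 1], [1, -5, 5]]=[[-15, 43, -23], [-31, 59, 1], [3, -15, 15]]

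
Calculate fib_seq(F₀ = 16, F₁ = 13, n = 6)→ [16, 13, 29, 42, 71, 113]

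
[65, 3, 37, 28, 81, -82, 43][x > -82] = [65, 3, 37, 28, 81, 43]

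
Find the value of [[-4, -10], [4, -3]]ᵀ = [[-4, 4], [-10, -3]]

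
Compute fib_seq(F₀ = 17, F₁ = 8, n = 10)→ [17, 8, 25, 33, 58, 91, 149, 240, 389, 629]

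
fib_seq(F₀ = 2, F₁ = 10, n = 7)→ F_2 = F_1 + F_0 = 12
F_3 = F_2 + F_1 = 22
F_4 = F_3 + F_2 = 34
...
= [2, 10, 12, 22, 34, 56, 90]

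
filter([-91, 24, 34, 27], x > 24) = keep x where x > 24: -91✗, 24✗, 34✓, 27✓
= [34, 27]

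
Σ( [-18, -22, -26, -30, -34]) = (-18) + (-22) + (-26) + (-30) + (-34)
= -130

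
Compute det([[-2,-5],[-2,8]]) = (-2)*(8) - (-5)*(-2)
= -26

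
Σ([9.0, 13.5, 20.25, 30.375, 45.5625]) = 118.6875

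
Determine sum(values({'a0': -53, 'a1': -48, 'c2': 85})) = -16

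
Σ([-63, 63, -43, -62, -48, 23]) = -130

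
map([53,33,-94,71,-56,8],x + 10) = 53+10=63, 33+10=43, -94+10=-84, 71+10=81, -56+10=-46, 8+10=18
= [63, 43, -84, 81, -46, 18]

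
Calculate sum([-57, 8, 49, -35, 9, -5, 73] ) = (-57) + 8 + 49 + (-35) + 9 + (-5) + 73
= 42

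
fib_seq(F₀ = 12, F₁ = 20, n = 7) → F_2 = F_1 + F_0 = 32
F_3 = F_2 + F_1 = 52
F_4 = F_3 + F_2 = 84
...
= [12, 20, 32, 52, 84, 136, 220]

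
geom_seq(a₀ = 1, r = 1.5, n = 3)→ a_0 = 1*1.5^0 = 1.0
a_1 = 1*1.5^1 = 1.5
a_2 = 1*1.5^2 = 2.25
= [1.0, 1.5, 2.25]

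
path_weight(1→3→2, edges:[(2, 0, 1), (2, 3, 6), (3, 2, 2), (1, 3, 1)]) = 3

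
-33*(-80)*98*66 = 17075520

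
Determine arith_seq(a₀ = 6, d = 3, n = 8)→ [6, 9, 12, 15, 18, 21, 24, 27]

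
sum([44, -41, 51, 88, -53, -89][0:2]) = slice → [44, -41]
44 + (-41)
= 3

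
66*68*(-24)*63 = -6785856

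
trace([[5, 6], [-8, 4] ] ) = diagonal: 5 + 4
= 9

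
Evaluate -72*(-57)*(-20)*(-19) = 1559520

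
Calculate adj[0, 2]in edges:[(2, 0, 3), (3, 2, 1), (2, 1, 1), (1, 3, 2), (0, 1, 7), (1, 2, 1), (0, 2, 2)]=2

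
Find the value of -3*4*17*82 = -16728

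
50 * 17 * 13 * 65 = 718250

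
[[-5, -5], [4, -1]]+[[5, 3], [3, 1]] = [[0, -2], [7, 0]]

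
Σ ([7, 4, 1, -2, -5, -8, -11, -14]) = -28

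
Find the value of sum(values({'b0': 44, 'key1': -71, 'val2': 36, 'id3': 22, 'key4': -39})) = -8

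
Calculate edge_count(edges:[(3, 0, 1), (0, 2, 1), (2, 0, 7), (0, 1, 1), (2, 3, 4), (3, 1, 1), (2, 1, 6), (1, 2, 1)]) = 8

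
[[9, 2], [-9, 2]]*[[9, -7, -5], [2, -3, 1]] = C[0][0] = (9)*(9) + (2)*(2) = 85
C[0][1] = (9)*(-7) + (2)*(-3) = -69
C[0][2] = (9)*(-5) + (2)*(1) = -43
C[1][0] = (-9)*(9) + (2)*(2) = -77
C[1][1] = (-9)*(-7) + (2)*(-3) = 57
C[1][2] = (-9)*(-5) + (2)*(1) = 47
= [[85, -69, -43], [-77, 57, 47]]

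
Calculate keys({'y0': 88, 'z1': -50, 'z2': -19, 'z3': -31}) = ['y0', 'z1', 'z2', 'z3']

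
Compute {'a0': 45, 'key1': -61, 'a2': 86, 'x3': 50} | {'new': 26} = {'a0': 45, 'key1': -61, 'a2': 86, 'x3': 50, 'new': 26}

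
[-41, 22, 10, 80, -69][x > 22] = keep x where x > 22: -41✗, 22✗, 10✗, 80✓, -69✗
= [80]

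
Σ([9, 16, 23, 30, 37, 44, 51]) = 9 + 16 + 23 + 30 + 37 + 44 + 51
= 210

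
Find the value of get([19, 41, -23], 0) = 19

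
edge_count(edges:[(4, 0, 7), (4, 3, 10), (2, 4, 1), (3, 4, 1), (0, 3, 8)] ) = 5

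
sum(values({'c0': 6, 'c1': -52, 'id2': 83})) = 6 + (-52) + 83
= 37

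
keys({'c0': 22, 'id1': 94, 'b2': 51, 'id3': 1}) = ['c0', 'id1', 'b2', 'id3']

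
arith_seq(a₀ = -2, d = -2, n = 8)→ [-2, -4, -6, -8, -10, -12, -14, -16]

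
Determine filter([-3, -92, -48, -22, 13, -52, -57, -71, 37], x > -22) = [-3, 13, 37]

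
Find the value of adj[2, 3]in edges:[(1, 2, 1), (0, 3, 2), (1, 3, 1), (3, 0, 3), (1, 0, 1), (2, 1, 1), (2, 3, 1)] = 1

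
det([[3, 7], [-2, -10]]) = (3)*(-10) - (7)*(-2)
= -16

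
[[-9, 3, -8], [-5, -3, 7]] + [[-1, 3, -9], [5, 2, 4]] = [[-10, 6, -17], [0, -1, 11]]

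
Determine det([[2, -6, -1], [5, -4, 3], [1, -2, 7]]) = (1)*(2)*det([[-4, 3], [-2, 7]]) + (-1)*(-6)*det([[5, 3], [1, 7]]) + (1)*(-1)*det([[5, -4], [1, -2]])
= -44 + 192 + 6
= 154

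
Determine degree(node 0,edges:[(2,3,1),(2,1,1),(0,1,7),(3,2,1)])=incident: (0,1)
= 1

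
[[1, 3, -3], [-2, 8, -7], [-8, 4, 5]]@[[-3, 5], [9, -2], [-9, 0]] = [[51, -1], [141, -26], [15, -48]]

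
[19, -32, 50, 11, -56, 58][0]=19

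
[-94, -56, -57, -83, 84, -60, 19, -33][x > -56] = keep x where x > -56: -94✗, -56✗, -57✗, -83✗, 84✓, -60✗, 19✓, -33✓
= [84, 19, -33]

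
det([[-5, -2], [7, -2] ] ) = 24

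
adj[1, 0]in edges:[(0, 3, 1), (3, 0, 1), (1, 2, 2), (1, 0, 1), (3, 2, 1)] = 1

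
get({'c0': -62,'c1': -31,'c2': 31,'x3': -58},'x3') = -58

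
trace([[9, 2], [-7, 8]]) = diagonal: 9 + 8
= 17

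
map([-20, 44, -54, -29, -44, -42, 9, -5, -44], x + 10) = [-10, 54, -44, -19, -34, -32, 19, 5, -34]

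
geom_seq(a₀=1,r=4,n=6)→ a_0 = 1*4^0 = 1
a_1 = 1*4^1 = 4
a_2 = 1*4^2 = 16
...
= [1, 4, 16, 64, 256, 1024]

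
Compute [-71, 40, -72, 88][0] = -71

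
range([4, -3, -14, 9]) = 23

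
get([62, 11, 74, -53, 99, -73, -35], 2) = 74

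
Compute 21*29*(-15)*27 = -246645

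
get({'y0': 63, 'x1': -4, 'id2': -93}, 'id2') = -93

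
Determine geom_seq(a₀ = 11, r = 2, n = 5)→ a_0 = 11*2^0 = 11
a_1 = 11*2^1 = 22
a_2 = 11*2^2 = 44
...
= [11, 22, 44, 88, 176]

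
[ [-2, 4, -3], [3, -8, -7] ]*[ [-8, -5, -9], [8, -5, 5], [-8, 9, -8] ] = [[72, -37, 62], [-32, -38, -11]]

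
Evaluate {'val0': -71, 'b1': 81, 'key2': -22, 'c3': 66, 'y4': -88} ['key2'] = -22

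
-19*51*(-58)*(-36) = -2023272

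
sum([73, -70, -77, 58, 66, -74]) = -24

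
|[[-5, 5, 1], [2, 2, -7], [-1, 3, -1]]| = (1)*(-5)*det([[2, -7], [3, -1]]) + (-1)*(5)*det([[2, -7], [-1, -1]]) + (1)*(1)*det([[2, 2], [-1, 3]])
= -95 + 45 + 8
= -42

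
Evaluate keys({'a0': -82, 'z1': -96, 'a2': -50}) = ['a0', 'z1', 'a2']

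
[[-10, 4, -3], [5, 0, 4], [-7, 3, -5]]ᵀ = [[-10, 5, -7], [4, 0, 3], [-3, 4, -5]]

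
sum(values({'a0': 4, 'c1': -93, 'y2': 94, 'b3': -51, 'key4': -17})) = -63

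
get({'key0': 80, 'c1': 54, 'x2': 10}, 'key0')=80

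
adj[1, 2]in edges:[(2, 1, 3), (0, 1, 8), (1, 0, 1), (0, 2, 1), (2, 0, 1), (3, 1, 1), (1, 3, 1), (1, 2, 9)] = 9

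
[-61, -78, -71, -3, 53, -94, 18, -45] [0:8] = [-61, -78, -71, -3, 53, -94, 18, -45]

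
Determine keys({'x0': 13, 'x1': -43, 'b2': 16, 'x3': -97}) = ['x0', 'x1', 'b2', 'x3']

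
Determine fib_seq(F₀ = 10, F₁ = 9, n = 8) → [10, 9, 19, 28, 47, 75, 122, 197]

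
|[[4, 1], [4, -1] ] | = (4)*(-1) - (1)*(4)
= -8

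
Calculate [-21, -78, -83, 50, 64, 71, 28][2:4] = [-83, 50]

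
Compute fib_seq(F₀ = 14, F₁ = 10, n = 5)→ F_2 = F_1 + F_0 = 24
F_3 = F_2 + F_1 = 34
F_4 = F_3 + F_2 = 58
= [14, 10, 24, 34, 58]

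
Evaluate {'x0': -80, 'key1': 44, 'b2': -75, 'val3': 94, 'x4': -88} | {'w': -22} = {'x0': -80, 'key1': 44, 'b2': -75, 'val3': 94, 'x4': -88, 'w': -22}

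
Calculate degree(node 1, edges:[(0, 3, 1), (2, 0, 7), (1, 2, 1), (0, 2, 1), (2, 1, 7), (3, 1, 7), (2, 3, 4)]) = incident: (1,2), (2,1), (3,1)
= 3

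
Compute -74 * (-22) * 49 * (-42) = -3350424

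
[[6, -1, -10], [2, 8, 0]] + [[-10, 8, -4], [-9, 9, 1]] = [[-4, 7, -14], [-7, 17, 1]]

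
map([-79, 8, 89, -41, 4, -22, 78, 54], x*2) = -79*2=-158, 8*2=16, 89*2=178, -41*2=-82, 4*2=8, -22*2=-44, 78*2=156, 54*2=108
= [-158, 16, 178, -82, 8, -44, 156, 108]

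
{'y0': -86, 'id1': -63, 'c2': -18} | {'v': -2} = {'y0': -86, 'id1': -63, 'c2': -18, 'v': -2}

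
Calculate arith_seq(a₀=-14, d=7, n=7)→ [-14, -7, 0, 7, 14, 21, 28]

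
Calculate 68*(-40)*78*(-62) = 13153920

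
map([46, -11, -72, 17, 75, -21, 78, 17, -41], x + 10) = 46+10=56, -11+10=-1, -72+10=-62, 17+10=27, 75+10=85, -21+10=-11, 78+10=88, 17+10=27, -41+10=-31
= [56, -1, -62, 27, 85, -11, 88, 27, -31]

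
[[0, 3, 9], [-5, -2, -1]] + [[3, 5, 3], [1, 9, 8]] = [[3, 8, 12], [-4, 7, 7]]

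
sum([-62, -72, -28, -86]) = -248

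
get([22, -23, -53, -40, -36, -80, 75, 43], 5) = -80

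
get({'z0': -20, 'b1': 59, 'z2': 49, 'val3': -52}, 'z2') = 49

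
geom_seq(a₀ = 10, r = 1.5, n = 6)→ a_0 = 10*1.5^0 = 10.0
a_1 = 10*1.5^1 = 15.0
a_2 = 10*1.5^2 = 22.5
...
= [10.0, 15.0, 22.5, 33.75, 50.625, 75.9375]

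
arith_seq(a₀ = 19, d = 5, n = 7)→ [19, 24, 29, 34, 39, 44, 49]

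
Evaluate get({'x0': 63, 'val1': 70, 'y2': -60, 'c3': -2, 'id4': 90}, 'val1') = 70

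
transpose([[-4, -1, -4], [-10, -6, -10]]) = [[-4, -10], [-1, -6], [-4, -10]]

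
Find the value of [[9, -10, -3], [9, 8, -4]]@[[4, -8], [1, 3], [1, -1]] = C[0][0] = (9)*(4) + (-10)*(1) + (-3)*(1) = 23
C[0][1] = (9)*(-8) + (-10)*(3) + (-3)*(-1) = -99
C[1][0] = (9)*(4) + (8)*(1) + (-4)*(1) = 40
C[1][1] = (9)*(-8) + (8)*(3) + (-4)*(-1) = -44
= [[23, -99], [40, -44]]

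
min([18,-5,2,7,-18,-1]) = -18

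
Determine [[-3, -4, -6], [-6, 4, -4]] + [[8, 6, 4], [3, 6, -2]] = [[5, 2, -2], [-3, 10, -6]]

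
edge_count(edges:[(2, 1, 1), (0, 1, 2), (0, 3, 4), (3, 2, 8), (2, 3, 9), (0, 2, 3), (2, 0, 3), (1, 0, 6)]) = 8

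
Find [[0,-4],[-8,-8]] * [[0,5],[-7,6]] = C[0][0] = (0)*(0) + (-4)*(-7) = 28
C[0][1] = (0)*(5) + (-4)*(6) = -24
C[1][0] = (-8)*(0) + (-8)*(-7) = 56
C[1][1] = (-8)*(5) + (-8)*(6) = -88
= [[28, -24], [56, -88]]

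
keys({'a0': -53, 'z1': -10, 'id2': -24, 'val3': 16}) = ['a0', 'z1', 'id2', 'val3']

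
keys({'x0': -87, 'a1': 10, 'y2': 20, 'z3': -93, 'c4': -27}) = ['x0', 'a1', 'y2', 'z3', 'c4']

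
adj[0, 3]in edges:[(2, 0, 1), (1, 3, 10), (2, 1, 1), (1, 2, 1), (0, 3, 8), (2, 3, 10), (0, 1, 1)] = 8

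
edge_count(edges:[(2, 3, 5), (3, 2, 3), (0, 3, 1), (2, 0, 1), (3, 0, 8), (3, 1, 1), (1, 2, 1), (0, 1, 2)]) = 8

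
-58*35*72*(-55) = 8038800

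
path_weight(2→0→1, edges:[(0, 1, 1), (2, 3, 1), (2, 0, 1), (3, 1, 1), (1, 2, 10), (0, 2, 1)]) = 2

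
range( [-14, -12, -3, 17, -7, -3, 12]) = 31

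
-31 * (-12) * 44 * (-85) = -1391280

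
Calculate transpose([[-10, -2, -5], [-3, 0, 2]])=[[-10, -3], [-2, 0], [-5, 2]]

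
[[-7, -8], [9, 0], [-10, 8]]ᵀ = [[-7, 9, -10], [-8, 0, 8]]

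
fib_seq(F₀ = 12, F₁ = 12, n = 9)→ [12, 12, 24, 36, 60, 96, 156, 252, 408]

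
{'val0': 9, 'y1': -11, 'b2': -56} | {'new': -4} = {'val0': 9, 'y1': -11, 'b2': -56, 'new': -4}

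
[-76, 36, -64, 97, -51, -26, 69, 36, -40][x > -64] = [36, 97, -51, -26, 69, 36, -40]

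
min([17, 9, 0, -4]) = -4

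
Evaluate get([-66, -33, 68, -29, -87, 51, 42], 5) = 51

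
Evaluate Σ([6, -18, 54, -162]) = -120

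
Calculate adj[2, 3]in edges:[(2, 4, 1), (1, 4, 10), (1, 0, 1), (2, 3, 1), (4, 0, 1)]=1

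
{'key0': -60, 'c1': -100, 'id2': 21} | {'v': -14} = {'key0': -60, 'c1': -100, 'id2': 21, 'v': -14}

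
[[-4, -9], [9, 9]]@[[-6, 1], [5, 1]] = [[-21, -13], [-9, 18]]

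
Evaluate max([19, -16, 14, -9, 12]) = 19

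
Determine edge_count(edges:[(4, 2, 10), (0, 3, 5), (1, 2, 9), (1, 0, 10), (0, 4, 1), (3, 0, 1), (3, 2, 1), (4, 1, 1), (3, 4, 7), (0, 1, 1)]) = 10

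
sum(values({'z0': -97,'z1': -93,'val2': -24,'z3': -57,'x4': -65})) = (-97) + (-93) + (-24) + (-57) + (-65)
= -336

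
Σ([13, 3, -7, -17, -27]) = -35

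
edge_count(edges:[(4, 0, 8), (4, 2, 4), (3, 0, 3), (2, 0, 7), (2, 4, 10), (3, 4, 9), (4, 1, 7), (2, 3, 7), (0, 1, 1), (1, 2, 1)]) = 10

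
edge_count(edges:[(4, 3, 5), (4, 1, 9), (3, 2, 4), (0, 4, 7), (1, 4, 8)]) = 5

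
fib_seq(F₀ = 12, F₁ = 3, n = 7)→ [12, 3, 15, 18, 33, 51, 84]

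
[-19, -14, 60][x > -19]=[-14, 60]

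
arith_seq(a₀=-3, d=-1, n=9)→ a_0 = -3 + 0*-1 = -3
a_1 = -3 + 1*-1 = -4
a_2 = -3 + 2*-1 = -5
...
= [-3, -4, -5, -6, -7, -8, -9, -10, -11]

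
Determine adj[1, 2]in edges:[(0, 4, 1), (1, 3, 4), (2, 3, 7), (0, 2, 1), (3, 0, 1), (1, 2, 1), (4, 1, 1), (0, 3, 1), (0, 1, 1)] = 1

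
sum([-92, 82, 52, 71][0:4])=113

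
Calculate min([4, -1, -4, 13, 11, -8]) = -8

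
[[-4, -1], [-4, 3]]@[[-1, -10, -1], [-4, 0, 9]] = C[0][0] = (-4)*(-1) + (-1)*(-4) = 8
C[0][1] = (-4)*(-10) + (-1)*(0) = 40
C[0][2] = (-4)*(-1) + (-1)*(9) = -5
C[1][0] = (-4)*(-1) + (3)*(-4) = -8
C[1][1] = (-4)*(-10) + (3)*(0) = 40
C[1][2] = (-4)*(-1) + (3)*(9) = 31
= [[8, 40, -5], [-8, 40, 31]]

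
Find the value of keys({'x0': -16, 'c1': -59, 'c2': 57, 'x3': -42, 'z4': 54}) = ['x0', 'c1', 'c2', 'x3', 'z4']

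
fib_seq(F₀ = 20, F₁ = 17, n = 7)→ F_2 = F_1 + F_0 = 37
F_3 = F_2 + F_1 = 54
F_4 = F_3 + F_2 = 91
...
= [20, 17, 37, 54, 91, 145, 236]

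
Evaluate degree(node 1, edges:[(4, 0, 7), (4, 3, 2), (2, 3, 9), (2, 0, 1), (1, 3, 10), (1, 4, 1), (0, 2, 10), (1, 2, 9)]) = incident: (1,3), (1,4), (1,2)
= 3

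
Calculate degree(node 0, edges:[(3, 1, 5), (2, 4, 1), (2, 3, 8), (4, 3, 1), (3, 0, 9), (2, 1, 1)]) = 1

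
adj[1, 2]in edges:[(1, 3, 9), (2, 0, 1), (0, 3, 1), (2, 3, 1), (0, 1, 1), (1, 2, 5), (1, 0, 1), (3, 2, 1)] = 5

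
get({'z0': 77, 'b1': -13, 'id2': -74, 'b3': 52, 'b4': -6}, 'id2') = -74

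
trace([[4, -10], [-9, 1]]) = diagonal: 4 + 1
= 5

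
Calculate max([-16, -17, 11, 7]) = 11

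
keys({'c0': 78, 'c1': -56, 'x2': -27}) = ['c0', 'c1', 'x2']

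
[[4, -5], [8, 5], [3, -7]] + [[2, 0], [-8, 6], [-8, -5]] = [[6, -5], [0, 11], [-5, -12]]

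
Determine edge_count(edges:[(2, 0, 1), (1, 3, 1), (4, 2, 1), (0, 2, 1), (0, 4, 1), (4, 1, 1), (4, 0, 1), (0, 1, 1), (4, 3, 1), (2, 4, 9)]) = 10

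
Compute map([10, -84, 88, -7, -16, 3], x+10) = [20, -74, 98, 3, -6, 13]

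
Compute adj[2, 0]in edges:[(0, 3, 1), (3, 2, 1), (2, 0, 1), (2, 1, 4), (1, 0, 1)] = 1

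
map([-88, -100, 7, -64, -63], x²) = [7744, 10000, 49, 4096, 3969]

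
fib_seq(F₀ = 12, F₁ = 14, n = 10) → F_2 = F_1 + F_0 = 26
F_3 = F_2 + F_1 = 40
F_4 = F_3 + F_2 = 66
...
= [12, 14, 26, 40, 66, 106, 172, 278, 450, 728]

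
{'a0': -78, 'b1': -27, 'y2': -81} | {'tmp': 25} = {'a0': -78, 'b1': -27, 'y2': -81, 'tmp': 25}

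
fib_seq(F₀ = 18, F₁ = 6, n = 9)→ F_2 = F_1 + F_0 = 24
F_3 = F_2 + F_1 = 30
F_4 = F_3 + F_2 = 54
...
= [18, 6, 24, 30, 54, 84, 138, 222, 360]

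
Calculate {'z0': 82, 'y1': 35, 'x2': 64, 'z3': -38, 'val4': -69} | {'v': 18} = {'z0': 82, 'y1': 35, 'x2': 64, 'z3': -38, 'val4': -69, 'v': 18}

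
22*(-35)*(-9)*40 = 277200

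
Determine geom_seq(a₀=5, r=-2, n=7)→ a_0 = 5*(-2)^0 = 5
a_1 = 5*(-2)^1 = -10
a_2 = 5*(-2)^2 = 20
...
= [5, -10, 20, -40, 80, -160, 320]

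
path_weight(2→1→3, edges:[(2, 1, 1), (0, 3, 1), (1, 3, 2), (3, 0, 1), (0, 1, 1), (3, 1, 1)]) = w(2→1)=1 + w(1→3)=2
= 3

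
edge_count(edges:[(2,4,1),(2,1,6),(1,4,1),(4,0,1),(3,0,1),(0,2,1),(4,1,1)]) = 7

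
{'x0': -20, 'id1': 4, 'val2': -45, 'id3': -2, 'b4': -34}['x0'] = -20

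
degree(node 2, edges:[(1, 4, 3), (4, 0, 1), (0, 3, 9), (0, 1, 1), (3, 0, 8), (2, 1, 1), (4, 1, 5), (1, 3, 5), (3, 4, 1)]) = 1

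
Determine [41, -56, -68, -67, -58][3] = -67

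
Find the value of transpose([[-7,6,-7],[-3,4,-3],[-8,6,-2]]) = [[-7, -3, -8], [6, 4, 6], [-7, -3, -2]]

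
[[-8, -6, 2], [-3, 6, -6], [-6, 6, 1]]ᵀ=[[-8, -3, -6], [-6, 6, 6], [2, -6, 1]]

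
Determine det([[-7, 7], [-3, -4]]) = 49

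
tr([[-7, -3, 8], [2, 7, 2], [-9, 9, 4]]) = diagonal: (-7) + 7 + 4
= 4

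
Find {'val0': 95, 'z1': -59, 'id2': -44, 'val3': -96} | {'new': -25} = {'val0': 95, 'z1': -59, 'id2': -44, 'val3': -96, 'new': -25}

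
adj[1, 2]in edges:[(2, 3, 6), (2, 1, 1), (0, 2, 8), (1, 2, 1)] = 1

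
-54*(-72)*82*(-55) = -17534880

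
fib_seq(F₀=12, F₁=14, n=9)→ F_2 = F_1 + F_0 = 26
F_3 = F_2 + F_1 = 40
F_4 = F_3 + F_2 = 66
...
= [12, 14, 26, 40, 66, 106, 172, 278, 450]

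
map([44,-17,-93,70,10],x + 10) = 44+10=54, -17+10=-7, -93+10=-83, 70+10=80, 10+10=20
= [54, -7, -83, 80, 20]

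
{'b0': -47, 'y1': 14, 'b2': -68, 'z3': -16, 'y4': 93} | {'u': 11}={'b0': -47, 'y1': 14, 'b2': -68, 'z3': -16, 'y4': 93, 'u': 11}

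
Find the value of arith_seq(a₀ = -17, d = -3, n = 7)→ [-17, -20, -23, -26, -29, -32, -35]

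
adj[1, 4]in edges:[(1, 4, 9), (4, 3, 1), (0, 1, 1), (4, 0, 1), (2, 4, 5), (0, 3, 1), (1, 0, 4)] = 9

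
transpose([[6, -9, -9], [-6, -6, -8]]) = [[6, -6], [-9, -6], [-9, -8]]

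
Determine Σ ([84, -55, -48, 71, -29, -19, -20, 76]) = 84 + (-55) + (-48) + 71 + (-29) + (-19) + (-20) + 76
= 60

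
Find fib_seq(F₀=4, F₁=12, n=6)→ F_2 = F_1 + F_0 = 16
F_3 = F_2 + F_1 = 28
F_4 = F_3 + F_2 = 44
...
= [4, 12, 16, 28, 44, 72]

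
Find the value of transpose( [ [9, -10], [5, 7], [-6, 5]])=[[9, 5, -6], [-10, 7, 5]]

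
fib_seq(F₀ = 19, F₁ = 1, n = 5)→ [19, 1, 20, 21, 41]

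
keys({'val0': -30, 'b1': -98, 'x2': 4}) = ['val0', 'b1', 'x2']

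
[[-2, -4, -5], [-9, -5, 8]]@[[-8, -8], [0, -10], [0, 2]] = [[16, 46], [72, 138]]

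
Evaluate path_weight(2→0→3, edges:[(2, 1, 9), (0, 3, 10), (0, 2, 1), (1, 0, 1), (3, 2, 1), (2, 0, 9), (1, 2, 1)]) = w(2→0)=9 + w(0→3)=10
= 19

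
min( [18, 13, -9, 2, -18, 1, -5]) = -18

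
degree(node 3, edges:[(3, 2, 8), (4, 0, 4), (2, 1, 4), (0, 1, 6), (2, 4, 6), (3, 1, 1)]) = incident: (3,2), (3,1)
= 2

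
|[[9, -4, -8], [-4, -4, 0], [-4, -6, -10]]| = 456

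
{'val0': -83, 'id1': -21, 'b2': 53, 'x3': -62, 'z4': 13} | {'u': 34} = {'val0': -83, 'id1': -21, 'b2': 53, 'x3': -62, 'z4': 13, 'u': 34}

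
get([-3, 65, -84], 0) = -3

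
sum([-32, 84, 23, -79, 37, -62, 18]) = -11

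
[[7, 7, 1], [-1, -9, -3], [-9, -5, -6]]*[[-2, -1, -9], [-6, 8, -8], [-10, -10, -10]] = [[-66, 39, -129], [86, -41, 111], [108, 29, 181]]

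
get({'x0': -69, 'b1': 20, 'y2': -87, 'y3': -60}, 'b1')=20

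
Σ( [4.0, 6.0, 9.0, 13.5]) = 32.5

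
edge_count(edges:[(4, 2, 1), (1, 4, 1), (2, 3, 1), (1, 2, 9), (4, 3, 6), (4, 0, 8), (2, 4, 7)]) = 7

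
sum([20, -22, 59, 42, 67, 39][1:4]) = slice → [-22, 59, 42]
(-22) + 59 + 42
= 79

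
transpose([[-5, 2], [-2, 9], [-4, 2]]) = [[-5, -2, -4], [2, 9, 2]]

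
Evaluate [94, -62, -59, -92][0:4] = [94, -62, -59, -92]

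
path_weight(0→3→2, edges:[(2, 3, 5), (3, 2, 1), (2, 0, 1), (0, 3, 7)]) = 8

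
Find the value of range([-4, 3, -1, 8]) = 12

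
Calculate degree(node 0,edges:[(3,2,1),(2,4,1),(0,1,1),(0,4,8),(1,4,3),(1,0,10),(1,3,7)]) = incident: (0,1), (0,4), (1,0)
= 3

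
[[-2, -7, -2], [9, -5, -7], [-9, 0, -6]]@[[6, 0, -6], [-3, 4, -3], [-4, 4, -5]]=[[17, -36, 43], [97, -48, -4], [-30, -24, 84]]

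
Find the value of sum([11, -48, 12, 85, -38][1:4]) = slice → [-48, 12, 85]
(-48) + 12 + 85
= 49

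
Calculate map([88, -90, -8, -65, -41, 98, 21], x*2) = [176, -180, -16, -130, -82, 196, 42]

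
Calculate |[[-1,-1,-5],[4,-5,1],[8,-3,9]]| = (1)*(-1)*det([[-5, 1], [-3, 9]]) + (-1)*(-1)*det([[4, 1], [8, 9]]) + (1)*(-5)*det([[4, -5], [8, -3]])
= 42 + 28 + -140
= -70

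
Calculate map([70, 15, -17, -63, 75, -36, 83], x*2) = [140, 30, -34, -126, 150, -72, 166]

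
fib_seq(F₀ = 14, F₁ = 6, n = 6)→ [14, 6, 20, 26, 46, 72]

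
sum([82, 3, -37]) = 82 + 3 + (-37)
= 48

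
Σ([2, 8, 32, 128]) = 170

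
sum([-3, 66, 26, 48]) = 137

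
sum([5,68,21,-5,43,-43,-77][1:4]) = slice → [68, 21, -5]
68 + 21 + (-5)
= 84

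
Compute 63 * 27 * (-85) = -144585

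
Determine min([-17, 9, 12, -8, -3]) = -17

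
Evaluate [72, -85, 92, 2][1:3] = [-85, 92]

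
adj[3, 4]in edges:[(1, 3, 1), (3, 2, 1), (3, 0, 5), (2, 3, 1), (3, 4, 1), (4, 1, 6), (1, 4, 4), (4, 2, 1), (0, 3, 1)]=1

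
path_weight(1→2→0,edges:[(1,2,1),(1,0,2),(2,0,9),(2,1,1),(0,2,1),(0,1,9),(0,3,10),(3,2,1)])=10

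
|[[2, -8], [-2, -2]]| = (2)*(-2) - (-8)*(-2)
= -20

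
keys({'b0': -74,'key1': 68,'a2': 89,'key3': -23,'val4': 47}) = ['b0', 'key1', 'a2', 'key3', 'val4']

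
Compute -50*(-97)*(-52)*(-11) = 2774200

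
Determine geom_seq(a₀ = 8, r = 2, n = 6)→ a_0 = 8*2^0 = 8
a_1 = 8*2^1 = 16
a_2 = 8*2^2 = 32
...
= [8, 16, 32, 64, 128, 256]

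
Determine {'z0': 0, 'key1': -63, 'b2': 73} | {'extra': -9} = {'z0': 0, 'key1': -63, 'b2': 73, 'extra': -9}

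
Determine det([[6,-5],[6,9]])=84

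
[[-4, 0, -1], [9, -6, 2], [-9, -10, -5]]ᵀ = [[-4, 9, -9], [0, -6, -10], [-1, 2, -5]]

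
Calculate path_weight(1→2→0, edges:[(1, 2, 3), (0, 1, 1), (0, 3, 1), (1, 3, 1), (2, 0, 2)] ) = w(1→2)=3 + w(2→0)=2
= 5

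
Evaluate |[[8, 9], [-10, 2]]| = 106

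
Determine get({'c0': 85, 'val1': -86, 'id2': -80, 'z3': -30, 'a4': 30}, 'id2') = -80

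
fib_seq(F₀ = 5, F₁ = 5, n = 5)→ F_2 = F_1 + F_0 = 10
F_3 = F_2 + F_1 = 15
F_4 = F_3 + F_2 = 25
= [5, 5, 10, 15, 25]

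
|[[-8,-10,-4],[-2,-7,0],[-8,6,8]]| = (1)*(-8)*det([[-7, 0], [6, 8]]) + (-1)*(-10)*det([[-2, 0], [-8, 8]]) + (1)*(-4)*det([[-2, -7], [-8, 6]])
= 448 + -160 + 272
= 560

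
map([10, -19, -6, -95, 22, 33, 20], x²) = [100, 361, 36, 9025, 484, 1089, 400]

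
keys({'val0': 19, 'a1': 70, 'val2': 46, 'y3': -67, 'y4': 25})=['val0', 'a1', 'val2', 'y3', 'y4']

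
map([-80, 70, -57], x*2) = -80*2=-160, 70*2=140, -57*2=-114
= [-160, 140, -114]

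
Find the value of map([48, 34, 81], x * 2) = 48*2=96, 34*2=68, 81*2=162
= [96, 68, 162]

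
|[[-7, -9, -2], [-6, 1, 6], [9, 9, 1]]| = -43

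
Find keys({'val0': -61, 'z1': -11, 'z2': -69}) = ['val0', 'z1', 'z2']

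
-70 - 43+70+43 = 0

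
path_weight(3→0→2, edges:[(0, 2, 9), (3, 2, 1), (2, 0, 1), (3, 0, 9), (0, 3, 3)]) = 18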